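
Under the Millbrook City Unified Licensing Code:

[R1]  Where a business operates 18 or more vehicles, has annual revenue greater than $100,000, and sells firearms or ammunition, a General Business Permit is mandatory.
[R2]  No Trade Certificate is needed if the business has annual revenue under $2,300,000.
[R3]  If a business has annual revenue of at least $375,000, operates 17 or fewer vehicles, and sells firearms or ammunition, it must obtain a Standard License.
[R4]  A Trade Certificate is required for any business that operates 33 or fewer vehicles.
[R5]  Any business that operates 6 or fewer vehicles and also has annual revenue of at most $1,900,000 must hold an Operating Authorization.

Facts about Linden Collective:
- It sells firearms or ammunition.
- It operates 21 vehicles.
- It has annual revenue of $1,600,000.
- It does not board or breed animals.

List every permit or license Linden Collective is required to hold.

General Business Permit

[R1] vehicles 21 ≥ 18; revenue $1,600,000 > $100,000; sells firearms or ammunition → General Business Permit required.
[R2] revenue $1,600,000 < $2,300,000 → exempt from Trade Certificate.
[R3] revenue $1,600,000 ≥ $375,000; vehicles 21 > 17; sells firearms or ammunition → Standard License not required.
[R4] vehicles 21 ≤ 33 → Trade Certificate required.
[R5] vehicles 21 > 6; revenue $1,600,000 ≤ $1,900,000 → Operating Authorization not required.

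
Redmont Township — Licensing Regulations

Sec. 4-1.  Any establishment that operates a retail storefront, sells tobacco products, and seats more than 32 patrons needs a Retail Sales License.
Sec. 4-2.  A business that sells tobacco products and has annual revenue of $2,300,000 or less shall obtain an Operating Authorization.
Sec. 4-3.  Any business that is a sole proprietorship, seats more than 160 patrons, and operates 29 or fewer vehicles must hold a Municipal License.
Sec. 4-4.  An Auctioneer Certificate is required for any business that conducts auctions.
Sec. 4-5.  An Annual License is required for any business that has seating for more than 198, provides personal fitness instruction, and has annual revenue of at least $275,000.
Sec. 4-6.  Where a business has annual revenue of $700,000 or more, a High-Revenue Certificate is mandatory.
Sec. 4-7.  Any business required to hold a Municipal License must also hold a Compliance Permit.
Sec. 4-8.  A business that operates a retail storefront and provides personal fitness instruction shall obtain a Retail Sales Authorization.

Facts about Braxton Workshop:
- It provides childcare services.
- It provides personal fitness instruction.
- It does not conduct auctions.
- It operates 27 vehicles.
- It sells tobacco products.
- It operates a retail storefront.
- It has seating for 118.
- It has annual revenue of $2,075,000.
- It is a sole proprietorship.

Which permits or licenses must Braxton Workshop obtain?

Sec. 4-1. operates a retail storefront; sells tobacco products; seating 118 > 32 → Retail Sales License required.
Sec. 4-2. sells tobacco products; revenue $2,075,000 ≤ $2,300,000 → Operating Authorization required.
Sec. 4-3. is a sole proprietorship; seating 118 ≤ 160; vehicles 27 ≤ 29 → Municipal License not required.
Sec. 4-4. does not conduct auctions → Auctioneer Certificate not required.
Sec. 4-5. seating 118 ≤ 198; provides personal fitness instruction; revenue $2,075,000 ≥ $275,000 → Annual License not required.
Sec. 4-6. revenue $2,075,000 ≥ $700,000 → High-Revenue Certificate required.
Sec. 4-7. Municipal License is not required → no effect.
Sec. 4-8. operates a retail storefront; provides personal fitness instruction → Retail Sales Authorization required.

High-Revenue Certificate, Operating Authorization, Retail Sales Authorization, Retail Sales License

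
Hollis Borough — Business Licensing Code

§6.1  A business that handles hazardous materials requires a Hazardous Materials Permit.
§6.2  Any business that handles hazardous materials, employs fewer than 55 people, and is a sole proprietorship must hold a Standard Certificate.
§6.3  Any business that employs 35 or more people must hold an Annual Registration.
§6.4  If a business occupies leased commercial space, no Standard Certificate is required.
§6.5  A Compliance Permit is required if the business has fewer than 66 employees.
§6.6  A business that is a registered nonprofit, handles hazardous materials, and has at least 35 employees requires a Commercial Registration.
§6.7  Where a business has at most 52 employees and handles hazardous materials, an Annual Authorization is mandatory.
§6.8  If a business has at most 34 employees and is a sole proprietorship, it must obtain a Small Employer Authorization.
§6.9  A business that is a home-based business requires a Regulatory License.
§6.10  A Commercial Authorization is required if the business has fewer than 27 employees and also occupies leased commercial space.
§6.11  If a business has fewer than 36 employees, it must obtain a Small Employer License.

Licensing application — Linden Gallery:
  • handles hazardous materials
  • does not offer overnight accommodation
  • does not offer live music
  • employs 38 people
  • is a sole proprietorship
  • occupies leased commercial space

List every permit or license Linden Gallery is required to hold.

§6.1 handles hazardous materials → Hazardous Materials Permit required.
§6.2 handles hazardous materials; employees 38 < 55; is a sole proprietorship → Standard Certificate required.
§6.3 employees 38 ≥ 35 → Annual Registration required.
§6.4 occupies leased commercial space → exempt from Standard Certificate.
§6.5 employees 38 < 66 → Compliance Permit required.
§6.6 is a sole proprietorship (not: is a registered nonprofit); handles hazardous materials; employees 38 ≥ 35 → Commercial Registration not required.
§6.7 employees 38 ≤ 52; handles hazardous materials → Annual Authorization required.
§6.8 employees 38 > 34; is a sole proprietorship → Small Employer Authorization not required.
§6.9 occupies leased commercial space (not: is a home-based business) → Regulatory License not required.
§6.10 employees 38 ≥ 27; occupies leased commercial space → Commercial Authorization not required.
§6.11 employees 38 ≥ 36 → Small Employer License not required.

Annual Authorization, Annual Registration, Compliance Permit, Hazardous Materials Permit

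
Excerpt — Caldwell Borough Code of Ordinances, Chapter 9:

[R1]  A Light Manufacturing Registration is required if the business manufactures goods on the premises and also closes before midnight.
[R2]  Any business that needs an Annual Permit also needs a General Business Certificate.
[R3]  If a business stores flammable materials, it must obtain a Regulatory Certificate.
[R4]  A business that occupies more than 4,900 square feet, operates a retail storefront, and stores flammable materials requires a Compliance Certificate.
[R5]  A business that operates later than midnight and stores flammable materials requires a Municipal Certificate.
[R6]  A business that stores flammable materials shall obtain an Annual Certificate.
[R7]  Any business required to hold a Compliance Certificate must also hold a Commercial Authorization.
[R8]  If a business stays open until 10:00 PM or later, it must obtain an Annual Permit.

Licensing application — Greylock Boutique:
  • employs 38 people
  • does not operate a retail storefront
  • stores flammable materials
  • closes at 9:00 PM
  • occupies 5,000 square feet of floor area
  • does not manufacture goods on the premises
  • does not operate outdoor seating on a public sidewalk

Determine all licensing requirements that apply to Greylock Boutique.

Annual Certificate, Regulatory Certificate

[R1] does not manufacture goods on the premises; closes 9:00 PM, at/before midnight → Light Manufacturing Registration not required.
[R2] Annual Permit is not required → no effect.
[R3] stores flammable materials → Regulatory Certificate required.
[R4] floor area 5,000 square feet > 4,900 square feet; does not operate a retail storefront; stores flammable materials → Compliance Certificate not required.
[R5] closes 9:00 PM, at/before midnight; stores flammable materials → Municipal Certificate not required.
[R6] stores flammable materials → Annual Certificate required.
[R7] Compliance Certificate is not required → no effect.
[R8] closes 9:00 PM, at/before 10:00 PM → Annual Permit not required.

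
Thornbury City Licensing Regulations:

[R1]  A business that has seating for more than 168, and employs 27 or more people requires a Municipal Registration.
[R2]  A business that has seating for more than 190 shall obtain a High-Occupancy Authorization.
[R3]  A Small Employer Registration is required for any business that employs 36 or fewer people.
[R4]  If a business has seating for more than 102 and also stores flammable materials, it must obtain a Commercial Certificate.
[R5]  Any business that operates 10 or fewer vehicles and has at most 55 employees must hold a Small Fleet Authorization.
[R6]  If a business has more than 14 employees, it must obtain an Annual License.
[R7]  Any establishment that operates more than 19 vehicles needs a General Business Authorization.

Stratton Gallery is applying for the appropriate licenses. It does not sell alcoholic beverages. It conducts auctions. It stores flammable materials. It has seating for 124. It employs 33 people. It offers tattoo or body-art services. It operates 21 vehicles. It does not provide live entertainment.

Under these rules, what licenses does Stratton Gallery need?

Annual License, Commercial Certificate, General Business Authorization, Small Employer Registration

[R1] seating 124 ≤ 168; employees 33 ≥ 27 → Municipal Registration not required.
[R2] seating 124 ≤ 190 → High-Occupancy Authorization not required.
[R3] employees 33 ≤ 36 → Small Employer Registration required.
[R4] seating 124 > 102; stores flammable materials → Commercial Certificate required.
[R5] vehicles 21 > 10; employees 33 ≤ 55 → Small Fleet Authorization not required.
[R6] employees 33 > 14 → Annual License required.
[R7] vehicles 21 > 19 → General Business Authorization required.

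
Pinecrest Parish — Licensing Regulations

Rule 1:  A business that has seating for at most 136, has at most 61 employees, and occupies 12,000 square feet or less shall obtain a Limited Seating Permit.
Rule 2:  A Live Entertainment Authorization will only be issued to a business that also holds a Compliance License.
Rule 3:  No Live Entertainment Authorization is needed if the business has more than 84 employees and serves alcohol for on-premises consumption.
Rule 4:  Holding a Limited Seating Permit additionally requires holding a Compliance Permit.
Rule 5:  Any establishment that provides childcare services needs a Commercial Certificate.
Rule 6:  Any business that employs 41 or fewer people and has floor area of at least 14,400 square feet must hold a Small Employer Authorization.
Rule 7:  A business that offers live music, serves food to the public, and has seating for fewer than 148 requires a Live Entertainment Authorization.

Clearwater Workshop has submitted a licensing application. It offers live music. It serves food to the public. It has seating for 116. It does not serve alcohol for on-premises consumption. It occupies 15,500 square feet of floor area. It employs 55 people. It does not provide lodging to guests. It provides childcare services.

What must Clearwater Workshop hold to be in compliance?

Rule 1: seating 116 ≤ 136; employees 55 ≤ 61; floor area 15,500 square feet > 12,000 square feet → Limited Seating Permit not required.
Rule 2: Live Entertainment Authorization is required → Compliance License also required.
Rule 3: employees 55 ≤ 84; does not serve alcohol for on-premises consumption → Live Entertainment Authorization exemption does not apply.
Rule 4: Limited Seating Permit is not required → no effect.
Rule 5: provides childcare services → Commercial Certificate required.
Rule 6: employees 55 > 41; floor area 15,500 square feet ≥ 14,400 square feet → Small Employer Authorization not required.
Rule 7: offers live music; serves food to the public; seating 116 < 148 → Live Entertainment Authorization required.

Commercial Certificate, Compliance License, Live Entertainment Authorization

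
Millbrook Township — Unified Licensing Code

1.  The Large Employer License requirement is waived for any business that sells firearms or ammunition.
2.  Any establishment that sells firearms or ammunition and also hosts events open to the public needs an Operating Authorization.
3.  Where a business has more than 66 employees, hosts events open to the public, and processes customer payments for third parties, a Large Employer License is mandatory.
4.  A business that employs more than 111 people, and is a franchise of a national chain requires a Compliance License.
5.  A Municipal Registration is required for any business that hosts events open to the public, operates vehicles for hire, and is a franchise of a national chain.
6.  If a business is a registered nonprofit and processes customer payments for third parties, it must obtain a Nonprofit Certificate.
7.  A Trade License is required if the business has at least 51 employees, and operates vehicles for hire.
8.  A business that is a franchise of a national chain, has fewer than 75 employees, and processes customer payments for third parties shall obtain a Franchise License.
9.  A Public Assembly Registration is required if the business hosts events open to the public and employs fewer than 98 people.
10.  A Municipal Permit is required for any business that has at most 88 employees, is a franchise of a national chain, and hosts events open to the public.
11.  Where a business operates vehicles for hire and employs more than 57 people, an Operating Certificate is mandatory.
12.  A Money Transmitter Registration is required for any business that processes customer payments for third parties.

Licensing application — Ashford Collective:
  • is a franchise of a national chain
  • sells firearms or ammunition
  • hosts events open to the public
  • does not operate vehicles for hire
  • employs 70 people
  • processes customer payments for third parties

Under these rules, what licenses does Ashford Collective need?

1. sells firearms or ammunition → exempt from Large Employer License.
2. sells firearms or ammunition; hosts events open to the public → Operating Authorization required.
3. employees 70 > 66; hosts events open to the public; processes customer payments for third parties → Large Employer License required.
4. employees 70 ≤ 111; is a franchise of a national chain → Compliance License not required.
5. hosts events open to the public; does not operate vehicles for hire; is a franchise of a national chain → Municipal Registration not required.
6. is a franchise of a national chain (not: is a registered nonprofit); processes customer payments for third parties → Nonprofit Certificate not required.
7. employees 70 ≥ 51; does not operate vehicles for hire → Trade License not required.
8. is a franchise of a national chain; employees 70 < 75; processes customer payments for third parties → Franchise License required.
9. hosts events open to the public; employees 70 < 98 → Public Assembly Registration required.
10. employees 70 ≤ 88; is a franchise of a national chain; hosts events open to the public → Municipal Permit required.
11. does not operate vehicles for hire; employees 70 > 57 → Operating Certificate not required.
12. processes customer payments for third parties → Money Transmitter Registration required.

Franchise License, Money Transmitter Registration, Municipal Permit, Operating Authorization, Public Assembly Registration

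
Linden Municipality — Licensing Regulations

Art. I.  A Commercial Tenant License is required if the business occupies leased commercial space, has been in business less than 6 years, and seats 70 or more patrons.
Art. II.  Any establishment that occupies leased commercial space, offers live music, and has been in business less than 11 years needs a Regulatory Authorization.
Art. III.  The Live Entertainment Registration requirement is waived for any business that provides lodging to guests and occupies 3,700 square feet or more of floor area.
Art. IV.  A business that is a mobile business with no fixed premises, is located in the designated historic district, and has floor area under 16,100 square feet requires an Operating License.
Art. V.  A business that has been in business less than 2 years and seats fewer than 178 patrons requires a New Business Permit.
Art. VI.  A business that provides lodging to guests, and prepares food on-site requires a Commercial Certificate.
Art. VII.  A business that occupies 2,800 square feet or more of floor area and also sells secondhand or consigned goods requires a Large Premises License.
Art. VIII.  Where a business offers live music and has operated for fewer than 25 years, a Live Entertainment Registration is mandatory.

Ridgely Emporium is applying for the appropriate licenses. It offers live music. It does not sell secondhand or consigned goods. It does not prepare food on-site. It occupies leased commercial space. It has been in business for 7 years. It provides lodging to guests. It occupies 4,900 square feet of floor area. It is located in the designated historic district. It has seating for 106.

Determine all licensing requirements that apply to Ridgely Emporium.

Art. I. occupies leased commercial space; years in business 7 ≥ 6; seating 106 ≥ 70 → Commercial Tenant License not required.
Art. II. occupies leased commercial space; offers live music; years in business 7 < 11 → Regulatory Authorization required.
Art. III. provides lodging to guests; floor area 4,900 square feet ≥ 3,700 square feet → exempt from Live Entertainment Registration.
Art. IV. occupies leased commercial space (not: is a mobile business with no fixed premises); is located in the designated historic district; floor area 4,900 square feet < 16,100 square feet → Operating License not required.
Art. V. years in business 7 ≥ 2; seating 106 < 178 → New Business Permit not required.
Art. VI. provides lodging to guests; does not prepare food on-site → Commercial Certificate not required.
Art. VII. floor area 4,900 square feet ≥ 2,800 square feet; does not sell secondhand or consigned goods → Large Premises License not required.
Art. VIII. offers live music; years in business 7 < 25 → Live Entertainment Registration required.

Regulatory Authorization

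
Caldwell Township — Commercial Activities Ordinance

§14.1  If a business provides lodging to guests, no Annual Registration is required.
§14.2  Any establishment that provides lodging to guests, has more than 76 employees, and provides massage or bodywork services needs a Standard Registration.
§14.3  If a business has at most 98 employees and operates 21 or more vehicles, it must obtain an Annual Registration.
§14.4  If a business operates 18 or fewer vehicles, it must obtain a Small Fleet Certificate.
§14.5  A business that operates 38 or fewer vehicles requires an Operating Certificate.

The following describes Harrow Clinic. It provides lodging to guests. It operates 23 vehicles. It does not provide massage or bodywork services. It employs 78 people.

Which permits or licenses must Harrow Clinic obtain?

Operating Certificate

§14.1 provides lodging to guests → exempt from Annual Registration.
§14.2 provides lodging to guests; employees 78 > 76; does not provide massage or bodywork services → Standard Registration not required.
§14.3 employees 78 ≤ 98; vehicles 23 ≥ 21 → Annual Registration required.
§14.4 vehicles 23 > 18 → Small Fleet Certificate not required.
§14.5 vehicles 23 ≤ 38 → Operating Certificate required.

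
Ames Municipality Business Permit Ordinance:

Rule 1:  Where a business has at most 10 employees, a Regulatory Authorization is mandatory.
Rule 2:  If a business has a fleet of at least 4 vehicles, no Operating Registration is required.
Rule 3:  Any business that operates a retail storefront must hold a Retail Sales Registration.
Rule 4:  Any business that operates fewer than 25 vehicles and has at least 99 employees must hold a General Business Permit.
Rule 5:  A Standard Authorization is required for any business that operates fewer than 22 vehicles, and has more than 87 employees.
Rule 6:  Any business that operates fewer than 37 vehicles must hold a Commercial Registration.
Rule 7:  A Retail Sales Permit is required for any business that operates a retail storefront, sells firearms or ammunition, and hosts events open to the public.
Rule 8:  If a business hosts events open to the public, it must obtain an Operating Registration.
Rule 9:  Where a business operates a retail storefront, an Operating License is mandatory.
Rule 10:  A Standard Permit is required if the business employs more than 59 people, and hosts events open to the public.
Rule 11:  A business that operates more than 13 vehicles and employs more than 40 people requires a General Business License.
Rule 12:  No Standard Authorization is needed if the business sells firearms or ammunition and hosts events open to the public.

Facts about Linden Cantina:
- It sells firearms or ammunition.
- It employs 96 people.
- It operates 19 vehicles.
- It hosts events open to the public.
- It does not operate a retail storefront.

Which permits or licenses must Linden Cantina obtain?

Commercial Registration, General Business License, Standard Permit

Rule 1: employees 96 > 10 → Regulatory Authorization not required.
Rule 2: vehicles 19 ≥ 4 → exempt from Operating Registration.
Rule 3: does not operate a retail storefront → Retail Sales Registration not required.
Rule 4: vehicles 19 < 25; employees 96 < 99 → General Business Permit not required.
Rule 5: vehicles 19 < 22; employees 96 > 87 → Standard Authorization required.
Rule 6: vehicles 19 < 37 → Commercial Registration required.
Rule 7: does not operate a retail storefront; sells firearms or ammunition; hosts events open to the public → Retail Sales Permit not required.
Rule 8: hosts events open to the public → Operating Registration required.
Rule 9: does not operate a retail storefront → Operating License not required.
Rule 10: employees 96 > 59; hosts events open to the public → Standard Permit required.
Rule 11: vehicles 19 > 13; employees 96 > 40 → General Business License required.
Rule 12: sells firearms or ammunition; hosts events open to the public → exempt from Standard Authorization.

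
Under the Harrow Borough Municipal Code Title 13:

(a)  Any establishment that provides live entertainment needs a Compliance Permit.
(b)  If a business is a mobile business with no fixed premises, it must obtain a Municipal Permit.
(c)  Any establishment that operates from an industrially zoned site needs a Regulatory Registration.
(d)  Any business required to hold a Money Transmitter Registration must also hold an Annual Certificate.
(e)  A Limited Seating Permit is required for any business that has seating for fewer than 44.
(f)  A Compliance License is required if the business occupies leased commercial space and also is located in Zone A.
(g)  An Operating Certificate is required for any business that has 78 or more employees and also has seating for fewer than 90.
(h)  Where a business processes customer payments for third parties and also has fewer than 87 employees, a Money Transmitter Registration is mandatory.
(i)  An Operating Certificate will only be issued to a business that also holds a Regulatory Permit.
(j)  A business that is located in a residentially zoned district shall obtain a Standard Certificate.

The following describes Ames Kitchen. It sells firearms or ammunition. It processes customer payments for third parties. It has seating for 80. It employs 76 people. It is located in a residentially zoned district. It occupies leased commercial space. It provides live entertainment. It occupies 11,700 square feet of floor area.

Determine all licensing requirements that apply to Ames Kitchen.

Annual Certificate, Compliance Permit, Money Transmitter Registration, Standard Certificate

(a) provides live entertainment → Compliance Permit required.
(b) occupies leased commercial space (not: is a mobile business with no fixed premises) → Municipal Permit not required.
(c) occupies leased commercial space (not: operates from an industrially zoned site) → Regulatory Registration not required.
(d) Money Transmitter Registration is required → Annual Certificate also required.
(e) seating 80 ≥ 44 → Limited Seating Permit not required.
(f) occupies leased commercial space; is located in a residentially zoned district (not: is located in Zone A) → Compliance License not required.
(g) employees 76 < 78; seating 80 < 90 → Operating Certificate not required.
(h) processes customer payments for third parties; employees 76 < 87 → Money Transmitter Registration required.
(i) Operating Certificate is not required → no effect.
(j) is located in a residentially zoned district → Standard Certificate required.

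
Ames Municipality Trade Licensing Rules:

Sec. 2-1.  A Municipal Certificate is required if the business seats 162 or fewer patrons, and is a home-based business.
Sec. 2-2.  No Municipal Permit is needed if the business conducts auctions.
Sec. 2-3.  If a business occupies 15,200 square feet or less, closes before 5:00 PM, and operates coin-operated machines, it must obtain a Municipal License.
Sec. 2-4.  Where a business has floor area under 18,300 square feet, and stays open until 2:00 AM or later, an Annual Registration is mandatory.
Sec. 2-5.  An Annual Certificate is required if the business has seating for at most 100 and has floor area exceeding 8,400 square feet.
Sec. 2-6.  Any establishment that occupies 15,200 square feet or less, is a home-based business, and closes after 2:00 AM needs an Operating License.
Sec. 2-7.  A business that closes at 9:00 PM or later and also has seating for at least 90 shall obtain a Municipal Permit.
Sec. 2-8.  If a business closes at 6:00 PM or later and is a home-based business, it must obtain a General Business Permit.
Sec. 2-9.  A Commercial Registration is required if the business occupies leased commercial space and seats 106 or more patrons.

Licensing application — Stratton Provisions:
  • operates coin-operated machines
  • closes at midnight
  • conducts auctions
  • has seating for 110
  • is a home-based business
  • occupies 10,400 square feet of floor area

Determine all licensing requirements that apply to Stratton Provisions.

Sec. 2-1. seating 110 ≤ 162; is a home-based business → Municipal Certificate required.
Sec. 2-2. conducts auctions → exempt from Municipal Permit.
Sec. 2-3. floor area 10,400 square feet ≤ 15,200 square feet; closes midnight, after 5:00 PM; operates coin-operated machines → Municipal License not required.
Sec. 2-4. floor area 10,400 square feet < 18,300 square feet; closes midnight, at/before 2:00 AM → Annual Registration not required.
Sec. 2-5. seating 110 > 100; floor area 10,400 square feet > 8,400 square feet → Annual Certificate not required.
Sec. 2-6. floor area 10,400 square feet ≤ 15,200 square feet; is a home-based business; closes midnight, at/before 2:00 AM → Operating License not required.
Sec. 2-7. closes midnight, after 9:00 PM; seating 110 ≥ 90 → Municipal Permit required.
Sec. 2-8. closes midnight, after 6:00 PM; is a home-based business → General Business Permit required.
Sec. 2-9. is a home-based business (not: occupies leased commercial space); seating 110 ≥ 106 → Commercial Registration not required.

General Business Permit, Municipal Certificate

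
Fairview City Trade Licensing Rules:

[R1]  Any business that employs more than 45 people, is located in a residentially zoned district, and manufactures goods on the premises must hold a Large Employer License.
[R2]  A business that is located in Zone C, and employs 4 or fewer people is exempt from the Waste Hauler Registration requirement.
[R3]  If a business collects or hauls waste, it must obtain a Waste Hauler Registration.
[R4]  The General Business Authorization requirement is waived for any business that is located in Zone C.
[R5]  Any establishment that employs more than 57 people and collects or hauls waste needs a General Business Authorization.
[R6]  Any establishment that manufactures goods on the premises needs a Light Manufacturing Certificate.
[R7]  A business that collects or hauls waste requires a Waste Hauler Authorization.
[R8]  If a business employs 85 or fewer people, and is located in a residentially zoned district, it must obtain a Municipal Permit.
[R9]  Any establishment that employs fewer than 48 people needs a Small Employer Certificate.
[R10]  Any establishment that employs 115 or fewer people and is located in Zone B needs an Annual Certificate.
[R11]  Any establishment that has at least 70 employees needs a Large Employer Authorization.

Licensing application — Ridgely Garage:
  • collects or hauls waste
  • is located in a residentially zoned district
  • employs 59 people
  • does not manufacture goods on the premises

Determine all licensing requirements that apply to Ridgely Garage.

[R1] employees 59 > 45; is located in a residentially zoned district; does not manufacture goods on the premises → Large Employer License not required.
[R2] is located in a residentially zoned district (not: is located in Zone C); employees 59 > 4 → Waste Hauler Registration exemption does not apply.
[R3] collects or hauls waste → Waste Hauler Registration required.
[R4] is located in a residentially zoned district (not: is located in Zone C) → General Business Authorization exemption does not apply.
[R5] employees 59 > 57; collects or hauls waste → General Business Authorization required.
[R6] does not manufacture goods on the premises → Light Manufacturing Certificate not required.
[R7] collects or hauls waste → Waste Hauler Authorization required.
[R8] employees 59 ≤ 85; is located in a residentially zoned district → Municipal Permit required.
[R9] employees 59 ≥ 48 → Small Employer Certificate not required.
[R10] employees 59 ≤ 115; is located in a residentially zoned district (not: is located in Zone B) → Annual Certificate not required.
[R11] employees 59 < 70 → Large Employer Authorization not required.

General Business Authorization, Municipal Permit, Waste Hauler Authorization, Waste Hauler Registration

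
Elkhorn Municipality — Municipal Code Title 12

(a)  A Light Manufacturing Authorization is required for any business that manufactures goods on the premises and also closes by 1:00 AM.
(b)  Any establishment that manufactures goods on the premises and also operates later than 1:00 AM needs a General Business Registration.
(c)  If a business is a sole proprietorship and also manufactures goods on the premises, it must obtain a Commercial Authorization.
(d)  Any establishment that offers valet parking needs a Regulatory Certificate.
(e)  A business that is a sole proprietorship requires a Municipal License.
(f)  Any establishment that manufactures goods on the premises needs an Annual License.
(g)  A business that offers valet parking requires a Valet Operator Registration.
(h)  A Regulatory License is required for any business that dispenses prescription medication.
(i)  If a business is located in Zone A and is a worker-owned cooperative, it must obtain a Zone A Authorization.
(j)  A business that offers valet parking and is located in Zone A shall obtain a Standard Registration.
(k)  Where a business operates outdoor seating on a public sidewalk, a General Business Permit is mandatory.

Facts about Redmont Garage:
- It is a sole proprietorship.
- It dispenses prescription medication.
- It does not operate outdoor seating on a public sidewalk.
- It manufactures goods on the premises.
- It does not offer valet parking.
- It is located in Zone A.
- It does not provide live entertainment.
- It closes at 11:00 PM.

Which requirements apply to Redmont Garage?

(a) manufactures goods on the premises; closes 11:00 PM, at/before 1:00 AM → Light Manufacturing Authorization required.
(b) manufactures goods on the premises; closes 11:00 PM, at/before 1:00 AM → General Business Registration not required.
(c) is a sole proprietorship; manufactures goods on the premises → Commercial Authorization required.
(d) does not offer valet parking → Regulatory Certificate not required.
(e) is a sole proprietorship → Municipal License required.
(f) manufactures goods on the premises → Annual License required.
(g) does not offer valet parking → Valet Operator Registration not required.
(h) dispenses prescription medication → Regulatory License required.
(i) is located in Zone A; is a sole proprietorship (not: is a worker-owned cooperative) → Zone A Authorization not required.
(j) does not offer valet parking; is located in Zone A → Standard Registration not required.
(k) does not operate outdoor seating on a public sidewalk → General Business Permit not required.

Annual License, Commercial Authorization, Light Manufacturing Authorization, Municipal License, Regulatory License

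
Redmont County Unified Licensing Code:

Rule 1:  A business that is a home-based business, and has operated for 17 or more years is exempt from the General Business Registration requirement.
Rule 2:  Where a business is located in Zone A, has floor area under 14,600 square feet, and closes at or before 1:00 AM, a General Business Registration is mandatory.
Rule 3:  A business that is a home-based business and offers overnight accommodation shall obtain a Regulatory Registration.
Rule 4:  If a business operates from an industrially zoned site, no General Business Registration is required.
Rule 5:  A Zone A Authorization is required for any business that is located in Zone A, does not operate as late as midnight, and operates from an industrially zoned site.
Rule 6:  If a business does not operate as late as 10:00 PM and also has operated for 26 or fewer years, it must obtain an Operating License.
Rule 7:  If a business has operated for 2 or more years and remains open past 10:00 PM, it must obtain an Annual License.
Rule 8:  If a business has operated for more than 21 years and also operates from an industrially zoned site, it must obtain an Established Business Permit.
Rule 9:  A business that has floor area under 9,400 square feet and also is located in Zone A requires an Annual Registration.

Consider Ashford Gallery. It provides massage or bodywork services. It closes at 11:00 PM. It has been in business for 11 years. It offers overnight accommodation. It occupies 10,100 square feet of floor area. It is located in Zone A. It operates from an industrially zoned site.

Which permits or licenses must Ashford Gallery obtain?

Annual License, Zone A Authorization

Rule 1: operates from an industrially zoned site (not: is a home-based business); years in business 11 < 17 → General Business Registration exemption does not apply.
Rule 2: is located in Zone A; floor area 10,100 square feet < 14,600 square feet; closes 11:00 PM, at/before 1:00 AM → General Business Registration required.
Rule 3: operates from an industrially zoned site (not: is a home-based business); offers overnight accommodation → Regulatory Registration not required.
Rule 4: operates from an industrially zoned site → exempt from General Business Registration.
Rule 5: is located in Zone A; closes 11:00 PM, at/before midnight; operates from an industrially zoned site → Zone A Authorization required.
Rule 6: closes 11:00 PM, after 10:00 PM; years in business 11 ≤ 26 → Operating License not required.
Rule 7: years in business 11 ≥ 2; closes 11:00 PM, after 10:00 PM → Annual License required.
Rule 8: years in business 11 ≤ 21; operates from an industrially zoned site → Established Business Permit not required.
Rule 9: floor area 10,100 square feet ≥ 9,400 square feet; is located in Zone A → Annual Registration not required.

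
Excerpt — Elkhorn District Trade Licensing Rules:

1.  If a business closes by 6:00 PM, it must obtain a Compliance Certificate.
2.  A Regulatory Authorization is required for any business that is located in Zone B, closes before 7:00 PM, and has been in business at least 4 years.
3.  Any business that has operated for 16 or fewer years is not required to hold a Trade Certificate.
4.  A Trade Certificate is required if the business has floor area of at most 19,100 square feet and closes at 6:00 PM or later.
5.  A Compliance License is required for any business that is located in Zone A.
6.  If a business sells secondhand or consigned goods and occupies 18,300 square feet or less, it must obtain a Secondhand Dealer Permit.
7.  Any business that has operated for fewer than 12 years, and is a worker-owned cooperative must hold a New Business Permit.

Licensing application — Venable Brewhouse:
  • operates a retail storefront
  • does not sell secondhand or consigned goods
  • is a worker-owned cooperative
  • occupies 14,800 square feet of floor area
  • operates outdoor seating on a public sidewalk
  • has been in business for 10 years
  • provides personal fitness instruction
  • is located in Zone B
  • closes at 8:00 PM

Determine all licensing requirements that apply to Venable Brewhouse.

1. closes 8:00 PM, after 6:00 PM → Compliance Certificate not required.
2. is located in Zone B; closes 8:00 PM, after 7:00 PM; years in business 10 ≥ 4 → Regulatory Authorization not required.
3. years in business 10 ≤ 16 → exempt from Trade Certificate.
4. floor area 14,800 square feet ≤ 19,100 square feet; closes 8:00 PM, after 6:00 PM → Trade Certificate required.
5. is located in Zone B (not: is located in Zone A) → Compliance License not required.
6. does not sell secondhand or consigned goods; floor area 14,800 square feet ≤ 18,300 square feet → Secondhand Dealer Permit not required.
7. years in business 10 < 12; is a worker-owned cooperative → New Business Permit required.

New Business Permit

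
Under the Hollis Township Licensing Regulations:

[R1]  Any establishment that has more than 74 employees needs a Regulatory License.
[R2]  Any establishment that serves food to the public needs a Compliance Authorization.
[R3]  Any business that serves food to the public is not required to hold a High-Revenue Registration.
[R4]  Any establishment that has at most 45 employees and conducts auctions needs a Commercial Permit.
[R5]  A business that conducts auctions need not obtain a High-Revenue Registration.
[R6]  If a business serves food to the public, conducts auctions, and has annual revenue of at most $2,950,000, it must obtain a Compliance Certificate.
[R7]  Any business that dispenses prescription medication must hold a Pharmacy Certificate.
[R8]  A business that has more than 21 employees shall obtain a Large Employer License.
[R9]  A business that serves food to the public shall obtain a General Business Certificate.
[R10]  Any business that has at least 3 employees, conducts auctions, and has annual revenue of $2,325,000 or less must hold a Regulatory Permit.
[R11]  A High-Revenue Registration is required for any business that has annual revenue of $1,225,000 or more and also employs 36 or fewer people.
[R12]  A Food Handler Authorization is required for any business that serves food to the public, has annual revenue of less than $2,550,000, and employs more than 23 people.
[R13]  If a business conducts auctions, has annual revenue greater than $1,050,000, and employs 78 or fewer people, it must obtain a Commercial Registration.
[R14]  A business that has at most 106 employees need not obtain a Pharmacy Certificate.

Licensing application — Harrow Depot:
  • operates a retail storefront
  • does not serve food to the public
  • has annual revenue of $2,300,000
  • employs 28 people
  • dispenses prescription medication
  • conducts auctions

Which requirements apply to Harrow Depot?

[R1] employees 28 ≤ 74 → Regulatory License not required.
[R2] does not serve food to the public → Compliance Authorization not required.
[R3] does not serve food to the public → High-Revenue Registration exemption does not apply.
[R4] employees 28 ≤ 45; conducts auctions → Commercial Permit required.
[R5] conducts auctions → exempt from High-Revenue Registration.
[R6] does not serve food to the public; conducts auctions; revenue $2,300,000 ≤ $2,950,000 → Compliance Certificate not required.
[R7] dispenses prescription medication → Pharmacy Certificate required.
[R8] employees 28 > 21 → Large Employer License required.
[R9] does not serve food to the public → General Business Certificate not required.
[R10] employees 28 ≥ 3; conducts auctions; revenue $2,300,000 ≤ $2,325,000 → Regulatory Permit required.
[R11] revenue $2,300,000 ≥ $1,225,000; employees 28 ≤ 36 → High-Revenue Registration required.
[R12] does not serve food to the public; revenue $2,300,000 < $2,550,000; employees 28 > 23 → Food Handler Authorization not required.
[R13] conducts auctions; revenue $2,300,000 > $1,050,000; employees 28 ≤ 78 → Commercial Registration required.
[R14] employees 28 ≤ 106 → exempt from Pharmacy Certificate.

Commercial Permit, Commercial Registration, Large Employer License, Regulatory Permit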